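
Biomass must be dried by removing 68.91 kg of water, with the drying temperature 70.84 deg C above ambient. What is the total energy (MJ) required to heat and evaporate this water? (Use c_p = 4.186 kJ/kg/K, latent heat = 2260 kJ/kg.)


E = m_water * (4.186 * dT + 2260) / 1000
= 68.91 * (4.186 * 70.84 + 2260) / 1000
= 176.1709 MJ

176.1709 MJ


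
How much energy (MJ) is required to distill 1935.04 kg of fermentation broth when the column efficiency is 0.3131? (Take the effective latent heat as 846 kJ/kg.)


E = m * 846 / (eta * 1000)
= 1935.04 * 846 / (0.3131 * 1000)
= 5228.5016 MJ

5228.5016 MJ


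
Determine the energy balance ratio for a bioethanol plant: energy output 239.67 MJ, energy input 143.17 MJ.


EROI = E_out / E_in
= 239.67 / 143.17
= 1.6740

1.6740


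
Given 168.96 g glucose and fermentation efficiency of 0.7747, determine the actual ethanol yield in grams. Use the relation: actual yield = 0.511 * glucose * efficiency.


Actual ethanol: m = 0.511 * 168.96 * 0.7747
m = 66.8865 g

66.8865 g


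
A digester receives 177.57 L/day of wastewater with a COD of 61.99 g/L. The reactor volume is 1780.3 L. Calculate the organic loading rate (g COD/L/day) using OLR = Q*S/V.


OLR = Q * S / V
= 177.57 * 61.99 / 1780.3
= 6.1830 g/L/day

6.1830 g/L/day


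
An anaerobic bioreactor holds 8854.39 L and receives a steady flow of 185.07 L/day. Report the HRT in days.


HRT = V / Q
= 8854.39 / 185.07
= 47.8435 days

47.8435 days


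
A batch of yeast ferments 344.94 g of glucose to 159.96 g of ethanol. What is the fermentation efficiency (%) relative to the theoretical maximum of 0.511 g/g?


Fermentation efficiency = (actual / (0.511 * glucose)) * 100
= (159.96 / (0.511 * 344.94)) * 100
= 90.7501%

90.7501%


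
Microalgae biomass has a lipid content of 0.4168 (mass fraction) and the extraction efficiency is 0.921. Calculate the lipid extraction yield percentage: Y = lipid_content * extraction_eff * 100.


Y = lipid_content * extraction_eff * 100
= 0.4168 * 0.921 * 100
= 38.3873%

38.3873%


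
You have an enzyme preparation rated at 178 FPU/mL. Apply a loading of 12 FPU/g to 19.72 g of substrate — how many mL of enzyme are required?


V = dosage * m_sub / activity
V = 12 * 19.72 / 178
V = 1.3294 mL

1.3294 mL


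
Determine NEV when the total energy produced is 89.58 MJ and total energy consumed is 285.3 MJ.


NEV = E_out - E_in
= 89.58 - 285.3
= -195.7200 MJ

-195.7200 MJ


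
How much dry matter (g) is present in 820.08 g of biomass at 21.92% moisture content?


Wd = Ww * (1 - MC/100)
= 820.08 * (1 - 21.92/100)
= 640.3185 g

640.3185 g


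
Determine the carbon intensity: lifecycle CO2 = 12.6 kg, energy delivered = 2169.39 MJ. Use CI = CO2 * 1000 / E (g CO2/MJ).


CI = CO2 * 1000 / E
= 12.6 * 1000 / 2169.39
= 5.8081 g CO2/MJ

5.8081 g CO2/MJ


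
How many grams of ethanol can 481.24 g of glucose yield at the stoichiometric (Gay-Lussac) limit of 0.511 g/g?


Theoretical ethanol yield: m_EtOH = 0.511 * m_glucose
m_EtOH = 0.511 * 481.24 = 245.9136 g

245.9136 g


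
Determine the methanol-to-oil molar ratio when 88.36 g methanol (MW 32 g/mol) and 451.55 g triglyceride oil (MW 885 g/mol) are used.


Molar ratio = n_MeOH / n_oil = (MeOH/32) / (oil/885) = (MeOH * 885) / (32 * oil)
= (88.36 * 885) / (32 * 451.55)
= 5.4118

5.4118


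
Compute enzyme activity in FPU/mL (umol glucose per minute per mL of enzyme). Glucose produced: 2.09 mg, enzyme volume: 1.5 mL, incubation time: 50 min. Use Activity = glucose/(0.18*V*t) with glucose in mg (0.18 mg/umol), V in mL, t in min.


Activity = glucose_mg / (0.18 mg/umol * V_mL * t_min)
= 2.09 / (0.18 * 1.5 * 50)
= 0.1548 FPU/mL

0.1548 FPU/mL


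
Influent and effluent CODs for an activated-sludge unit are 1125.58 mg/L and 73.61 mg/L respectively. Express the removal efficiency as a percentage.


eta = (COD_in - COD_out) / COD_in * 100
= (1125.58 - 73.61) / 1125.58 * 100
= 93.4603%

93.4603%


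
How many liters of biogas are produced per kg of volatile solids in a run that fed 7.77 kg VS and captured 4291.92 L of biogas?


Y = V / VS
= 4291.92 / 7.77
= 552.3707 L/kg VS

552.3707 L/kg VS


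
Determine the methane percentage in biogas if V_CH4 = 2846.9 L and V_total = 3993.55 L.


CH4% = V_CH4 / V_total * 100
= 2846.9 / 3993.55 * 100
= 71.2875%

71.2875%


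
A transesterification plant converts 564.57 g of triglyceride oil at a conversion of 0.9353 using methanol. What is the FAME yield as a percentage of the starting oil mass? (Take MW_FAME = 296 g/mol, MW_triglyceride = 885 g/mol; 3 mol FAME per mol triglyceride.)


m_FAME = oil * conv * (3 * 296 / 885) = oil * conv * (888/885)
= 564.57 * 0.9353 * 888 / 885
= 529.8323 g
Y = m_FAME / oil * 100 = conv * (888/885) * 100
= 0.9353 * 888 / 885 * 100
= 93.85%

93.85%


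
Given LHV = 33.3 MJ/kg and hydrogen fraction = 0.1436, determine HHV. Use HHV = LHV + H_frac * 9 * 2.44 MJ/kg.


HHV = LHV + H_frac * 9 * 2.44
= 33.3 + 0.1436 * 9 * 2.44
= 36.4535 MJ/kg

36.4535 MJ/kg


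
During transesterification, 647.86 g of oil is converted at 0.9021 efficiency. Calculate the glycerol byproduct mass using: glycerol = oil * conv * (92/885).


glycerol = oil * conv * (92/885)
= 647.86 * 0.9021 * 92 / 885
= 60.7548 g

60.7548 g


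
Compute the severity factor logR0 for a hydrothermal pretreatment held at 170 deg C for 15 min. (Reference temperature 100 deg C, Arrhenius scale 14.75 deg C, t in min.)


logR0 = log10(t * exp((T - 100) / 14.75))
= log10(15 * exp((170 - 100) / 14.75))
= 3.2371

3.2371


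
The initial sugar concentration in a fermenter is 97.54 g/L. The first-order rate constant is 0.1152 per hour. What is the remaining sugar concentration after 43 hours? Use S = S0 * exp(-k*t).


S = S0 * exp(-k * t)
S = 97.54 * exp(-0.1152 * 43)
S = 0.6884 g/L

0.6884 g/L


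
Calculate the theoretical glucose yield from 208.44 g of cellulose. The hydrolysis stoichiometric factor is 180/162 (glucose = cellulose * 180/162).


glucose = cellulose * 180/162
= 208.44 * 180/162
= 231.6000 g

231.6000 g


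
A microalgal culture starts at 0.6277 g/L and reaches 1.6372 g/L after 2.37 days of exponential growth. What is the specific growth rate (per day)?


mu = ln(X2/X1) / dt
= ln(1.6372/0.6277) / 2.37
= 0.4045 per day

0.4045 per day


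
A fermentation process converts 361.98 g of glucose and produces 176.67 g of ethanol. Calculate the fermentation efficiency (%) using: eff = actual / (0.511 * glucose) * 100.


Fermentation efficiency = (actual / (0.511 * glucose)) * 100
= (176.67 / (0.511 * 361.98)) * 100
= 95.5119%

95.5119%


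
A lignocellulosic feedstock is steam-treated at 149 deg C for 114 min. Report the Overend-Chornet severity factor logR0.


logR0 = log10(t * exp((T - 100) / 14.75))
= log10(114 * exp((149 - 100) / 14.75))
= 3.4996

3.4996


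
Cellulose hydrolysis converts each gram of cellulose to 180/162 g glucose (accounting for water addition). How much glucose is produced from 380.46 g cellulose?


glucose = cellulose * 180/162
= 380.46 * 180/162
= 422.7333 g

422.7333 g


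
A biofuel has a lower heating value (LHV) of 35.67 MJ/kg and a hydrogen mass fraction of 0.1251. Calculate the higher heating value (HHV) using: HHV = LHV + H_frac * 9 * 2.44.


HHV = LHV + H_frac * 9 * 2.44
= 35.67 + 0.1251 * 9 * 2.44
= 38.4172 MJ/kg

38.4172 MJ/kg


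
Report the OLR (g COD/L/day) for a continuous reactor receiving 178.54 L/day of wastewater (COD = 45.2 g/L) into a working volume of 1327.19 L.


OLR = Q * S / V
= 178.54 * 45.2 / 1327.19
= 6.0805 g/L/day

6.0805 g/L/day


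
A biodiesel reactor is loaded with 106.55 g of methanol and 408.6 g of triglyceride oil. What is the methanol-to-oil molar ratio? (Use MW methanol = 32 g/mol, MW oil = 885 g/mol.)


Molar ratio = n_MeOH / n_oil = (MeOH/32) / (oil/885) = (MeOH * 885) / (32 * oil)
= (106.55 * 885) / (32 * 408.6)
= 7.2119

7.2119


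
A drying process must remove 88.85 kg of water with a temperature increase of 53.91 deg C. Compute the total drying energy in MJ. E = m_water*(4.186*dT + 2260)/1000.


E = m_water * (4.186 * dT + 2260) / 1000
= 88.85 * (4.186 * 53.91 + 2260) / 1000
= 220.8515 MJ

220.8515 MJ


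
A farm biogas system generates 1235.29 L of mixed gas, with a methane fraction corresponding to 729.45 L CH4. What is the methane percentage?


CH4% = V_CH4 / V_total * 100
= 729.45 / 1235.29 * 100
= 59.0509%

59.0509%


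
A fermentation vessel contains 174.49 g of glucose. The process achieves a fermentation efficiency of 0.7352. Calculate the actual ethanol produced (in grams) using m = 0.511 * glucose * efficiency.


Actual ethanol: m = 0.511 * 174.49 * 0.7352
m = 65.5537 g

65.5537 g


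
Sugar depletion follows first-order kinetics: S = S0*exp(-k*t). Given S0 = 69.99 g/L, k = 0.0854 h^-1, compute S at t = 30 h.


S = S0 * exp(-k * t)
S = 69.99 * exp(-0.0854 * 30)
S = 5.3997 g/L

5.3997 g/L


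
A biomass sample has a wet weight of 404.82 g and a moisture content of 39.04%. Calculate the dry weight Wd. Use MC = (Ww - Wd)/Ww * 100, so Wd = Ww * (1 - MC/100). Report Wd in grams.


Wd = Ww * (1 - MC/100)
= 404.82 * (1 - 39.04/100)
= 246.7783 g

246.7783 g


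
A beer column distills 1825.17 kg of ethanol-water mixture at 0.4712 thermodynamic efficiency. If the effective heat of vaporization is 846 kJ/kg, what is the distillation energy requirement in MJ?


E = m * 846 / (eta * 1000)
= 1825.17 * 846 / (0.4712 * 1000)
= 3276.9393 MJ

3276.9393 MJ


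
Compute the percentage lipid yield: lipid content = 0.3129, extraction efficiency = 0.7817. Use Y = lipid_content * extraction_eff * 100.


Y = lipid_content * extraction_eff * 100
= 0.3129 * 0.7817 * 100
= 24.4594%

24.4594%


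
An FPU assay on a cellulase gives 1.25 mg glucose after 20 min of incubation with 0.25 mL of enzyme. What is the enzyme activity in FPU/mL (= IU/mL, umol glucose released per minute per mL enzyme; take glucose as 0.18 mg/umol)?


Activity = glucose_mg / (0.18 mg/umol * V_mL * t_min)
= 1.25 / (0.18 * 0.25 * 20)
= 1.3889 FPU/mL

1.3889 FPU/mL


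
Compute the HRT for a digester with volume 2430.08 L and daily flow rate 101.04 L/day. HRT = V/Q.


HRT = V / Q
= 2430.08 / 101.04
= 24.0507 days

24.0507 days


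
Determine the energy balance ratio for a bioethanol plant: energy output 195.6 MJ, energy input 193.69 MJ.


EROI = E_out / E_in
= 195.6 / 193.69
= 1.0099

1.0099


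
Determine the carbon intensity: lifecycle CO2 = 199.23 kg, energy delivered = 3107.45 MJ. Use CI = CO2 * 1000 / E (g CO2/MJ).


CI = CO2 * 1000 / E
= 199.23 * 1000 / 3107.45
= 64.1137 g CO2/MJ

64.1137 g CO2/MJ


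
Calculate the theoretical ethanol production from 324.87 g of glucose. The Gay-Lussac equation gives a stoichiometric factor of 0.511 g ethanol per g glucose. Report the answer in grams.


Theoretical ethanol yield: m_EtOH = 0.511 * m_glucose
m_EtOH = 0.511 * 324.87 = 166.0086 g

166.0086 g


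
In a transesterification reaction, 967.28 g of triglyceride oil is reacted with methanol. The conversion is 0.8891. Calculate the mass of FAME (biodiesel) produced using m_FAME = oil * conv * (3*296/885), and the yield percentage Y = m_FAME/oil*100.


m_FAME = oil * conv * (3 * 296 / 885) = oil * conv * (888/885)
= 967.28 * 0.8891 * 888 / 885
= 862.9239 g
Y = m_FAME / oil * 100 = conv * (888/885) * 100
= 0.8891 * 888 / 885 * 100
= 89.21%

862.9239 g FAME; Y = 89.21%


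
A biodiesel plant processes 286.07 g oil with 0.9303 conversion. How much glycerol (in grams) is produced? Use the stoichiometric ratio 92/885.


glycerol = oil * conv * (92/885)
= 286.07 * 0.9303 * 92 / 885
= 27.6656 g

27.6656 g


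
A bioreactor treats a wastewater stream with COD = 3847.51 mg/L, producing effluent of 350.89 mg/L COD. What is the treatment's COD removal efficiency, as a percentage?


eta = (COD_in - COD_out) / COD_in * 100
= (3847.51 - 350.89) / 3847.51 * 100
= 90.8801%

90.8801%


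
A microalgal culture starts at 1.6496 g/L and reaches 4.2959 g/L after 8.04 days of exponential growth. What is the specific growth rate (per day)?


mu = ln(X2/X1) / dt
= ln(4.2959/1.6496) / 8.04
= 0.1190 per day

0.1190 per day


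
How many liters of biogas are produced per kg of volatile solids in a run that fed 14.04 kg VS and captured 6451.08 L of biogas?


Y = V / VS
= 6451.08 / 14.04
= 459.4786 L/kg VS

459.4786 L/kg VS


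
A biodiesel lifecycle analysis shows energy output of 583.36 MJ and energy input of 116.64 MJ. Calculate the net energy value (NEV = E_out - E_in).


NEV = E_out - E_in
= 583.36 - 116.64
= 466.7200 MJ

466.7200 MJ


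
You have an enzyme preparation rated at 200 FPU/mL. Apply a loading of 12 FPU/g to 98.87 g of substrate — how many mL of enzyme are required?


V = dosage * m_sub / activity
V = 12 * 98.87 / 200
V = 5.9322 mL

5.9322 mL


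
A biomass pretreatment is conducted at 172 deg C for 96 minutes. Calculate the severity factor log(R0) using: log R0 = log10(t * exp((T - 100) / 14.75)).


logR0 = log10(t * exp((T - 100) / 14.75))
= log10(96 * exp((172 - 100) / 14.75))
= 4.1022

4.1022


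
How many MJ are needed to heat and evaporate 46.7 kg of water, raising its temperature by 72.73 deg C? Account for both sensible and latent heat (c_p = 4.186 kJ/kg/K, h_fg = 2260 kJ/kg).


E = m_water * (4.186 * dT + 2260) / 1000
= 46.7 * (4.186 * 72.73 + 2260) / 1000
= 119.7597 MJ

119.7597 MJ


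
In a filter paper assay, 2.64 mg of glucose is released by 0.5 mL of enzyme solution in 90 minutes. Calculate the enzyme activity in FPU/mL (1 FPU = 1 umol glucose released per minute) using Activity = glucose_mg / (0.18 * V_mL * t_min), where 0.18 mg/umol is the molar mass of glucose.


Activity = glucose_mg / (0.18 mg/umol * V_mL * t_min)
= 2.64 / (0.18 * 0.5 * 90)
= 0.3259 FPU/mL

0.3259 FPU/mL


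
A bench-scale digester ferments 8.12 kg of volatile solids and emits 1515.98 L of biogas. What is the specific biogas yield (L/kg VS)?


Y = V / VS
= 1515.98 / 8.12
= 186.6970 L/kg VS

186.6970 L/kg VS


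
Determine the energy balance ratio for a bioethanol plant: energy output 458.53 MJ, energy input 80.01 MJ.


EROI = E_out / E_in
= 458.53 / 80.01
= 5.7309

5.7309


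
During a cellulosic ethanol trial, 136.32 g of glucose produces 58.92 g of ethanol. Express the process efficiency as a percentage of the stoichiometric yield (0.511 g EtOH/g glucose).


Fermentation efficiency = (actual / (0.511 * glucose)) * 100
= (58.92 / (0.511 * 136.32)) * 100
= 84.5828%

84.5828%


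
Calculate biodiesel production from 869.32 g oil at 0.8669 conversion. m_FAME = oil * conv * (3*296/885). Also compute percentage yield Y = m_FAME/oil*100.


m_FAME = oil * conv * (3 * 296 / 885) = oil * conv * (888/885)
= 869.32 * 0.8669 * 888 / 885
= 756.1681 g
Y = m_FAME / oil * 100 = conv * (888/885) * 100
= 0.8669 * 888 / 885 * 100
= 86.98%

756.1681 g FAME; Y = 86.98%


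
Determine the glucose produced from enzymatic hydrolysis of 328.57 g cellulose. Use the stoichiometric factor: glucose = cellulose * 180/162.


glucose = cellulose * 180/162
= 328.57 * 180/162
= 365.0778 g

365.0778 g


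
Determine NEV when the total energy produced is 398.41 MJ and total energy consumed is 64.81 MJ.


NEV = E_out - E_in
= 398.41 - 64.81
= 333.6000 MJ

333.6000 MJ


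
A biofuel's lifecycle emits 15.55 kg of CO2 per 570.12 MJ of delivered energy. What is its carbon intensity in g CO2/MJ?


CI = CO2 * 1000 / E
= 15.55 * 1000 / 570.12
= 27.2750 g CO2/MJ

27.2750 g CO2/MJ


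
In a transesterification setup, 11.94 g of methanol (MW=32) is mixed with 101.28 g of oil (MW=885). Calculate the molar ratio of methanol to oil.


Molar ratio = n_MeOH / n_oil = (MeOH/32) / (oil/885) = (MeOH * 885) / (32 * oil)
= (11.94 * 885) / (32 * 101.28)
= 3.2604

3.2604


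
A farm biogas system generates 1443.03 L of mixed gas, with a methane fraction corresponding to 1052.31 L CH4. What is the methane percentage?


CH4% = V_CH4 / V_total * 100
= 1052.31 / 1443.03 * 100
= 72.9236%

72.9236%


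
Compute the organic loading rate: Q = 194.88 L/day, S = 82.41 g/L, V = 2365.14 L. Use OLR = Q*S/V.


OLR = Q * S / V
= 194.88 * 82.41 / 2365.14
= 6.7903 g/L/day

6.7903 g/L/day


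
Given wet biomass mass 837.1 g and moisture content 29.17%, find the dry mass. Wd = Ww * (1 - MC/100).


Wd = Ww * (1 - MC/100)
= 837.1 * (1 - 29.17/100)
= 592.9179 g

592.9179 g


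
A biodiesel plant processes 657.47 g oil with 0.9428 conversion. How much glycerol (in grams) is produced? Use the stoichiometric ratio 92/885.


glycerol = oil * conv * (92/885)
= 657.47 * 0.9428 * 92 / 885
= 64.4377 g

64.4377 g


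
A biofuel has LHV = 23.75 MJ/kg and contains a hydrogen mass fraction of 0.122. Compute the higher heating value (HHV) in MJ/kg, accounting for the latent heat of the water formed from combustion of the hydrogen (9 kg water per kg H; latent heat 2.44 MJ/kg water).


HHV = LHV + H_frac * 9 * 2.44
= 23.75 + 0.122 * 9 * 2.44
= 26.4291 MJ/kg

26.4291 MJ/kg


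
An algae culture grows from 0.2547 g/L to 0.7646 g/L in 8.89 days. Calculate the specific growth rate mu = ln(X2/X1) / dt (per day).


mu = ln(X2/X1) / dt
= ln(0.7646/0.2547) / 8.89
= 0.1237 per day

0.1237 per day


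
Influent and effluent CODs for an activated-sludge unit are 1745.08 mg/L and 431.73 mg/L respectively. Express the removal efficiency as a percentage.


eta = (COD_in - COD_out) / COD_in * 100
= (1745.08 - 431.73) / 1745.08 * 100
= 75.2602%

75.2602%


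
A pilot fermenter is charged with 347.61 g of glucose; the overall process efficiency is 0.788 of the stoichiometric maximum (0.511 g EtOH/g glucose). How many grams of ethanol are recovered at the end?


Actual ethanol: m = 0.511 * 347.61 * 0.788
m = 139.9714 g

139.9714 g


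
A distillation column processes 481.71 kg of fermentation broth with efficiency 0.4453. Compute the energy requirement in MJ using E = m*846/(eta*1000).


E = m * 846 / (eta * 1000)
= 481.71 * 846 / (0.4453 * 1000)
= 915.1733 MJ

915.1733 MJ


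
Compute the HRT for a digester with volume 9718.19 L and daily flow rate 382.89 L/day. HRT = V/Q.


HRT = V / Q
= 9718.19 / 382.89
= 25.3812 days

25.3812 days


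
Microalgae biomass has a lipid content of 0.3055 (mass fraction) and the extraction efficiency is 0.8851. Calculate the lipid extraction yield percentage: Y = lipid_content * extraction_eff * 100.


Y = lipid_content * extraction_eff * 100
= 0.3055 * 0.8851 * 100
= 27.0398%

27.0398%


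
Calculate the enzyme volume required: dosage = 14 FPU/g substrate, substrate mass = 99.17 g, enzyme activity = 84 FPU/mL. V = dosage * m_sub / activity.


V = dosage * m_sub / activity
V = 14 * 99.17 / 84
V = 16.5283 mL

16.5283 mL


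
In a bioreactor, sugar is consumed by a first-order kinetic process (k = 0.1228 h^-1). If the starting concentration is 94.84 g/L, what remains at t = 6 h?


S = S0 * exp(-k * t)
S = 94.84 * exp(-0.1228 * 6)
S = 45.3945 g/L

45.3945 g/L


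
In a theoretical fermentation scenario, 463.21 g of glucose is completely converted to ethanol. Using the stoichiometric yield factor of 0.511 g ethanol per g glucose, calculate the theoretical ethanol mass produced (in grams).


Theoretical ethanol yield: m_EtOH = 0.511 * m_glucose
m_EtOH = 0.511 * 463.21 = 236.7003 g

236.7003 g


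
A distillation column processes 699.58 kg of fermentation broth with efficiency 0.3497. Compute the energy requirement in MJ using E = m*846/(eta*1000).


E = m * 846 / (eta * 1000)
= 699.58 * 846 / (0.3497 * 1000)
= 1692.4355 MJ

1692.4355 MJ


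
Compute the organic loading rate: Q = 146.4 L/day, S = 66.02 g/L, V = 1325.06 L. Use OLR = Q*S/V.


OLR = Q * S / V
= 146.4 * 66.02 / 1325.06
= 7.2943 g/L/day

7.2943 g/L/day


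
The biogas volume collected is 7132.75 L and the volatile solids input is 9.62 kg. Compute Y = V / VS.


Y = V / VS
= 7132.75 / 9.62
= 741.4501 L/kg VS

741.4501 L/kg VS


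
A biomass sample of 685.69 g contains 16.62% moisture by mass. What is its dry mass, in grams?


Wd = Ww * (1 - MC/100)
= 685.69 * (1 - 16.62/100)
= 571.7283 g

571.7283 g


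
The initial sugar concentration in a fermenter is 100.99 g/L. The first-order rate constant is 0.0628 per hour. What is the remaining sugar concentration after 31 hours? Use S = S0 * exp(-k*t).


S = S0 * exp(-k * t)
S = 100.99 * exp(-0.0628 * 31)
S = 14.4143 g/L

14.4143 g/L


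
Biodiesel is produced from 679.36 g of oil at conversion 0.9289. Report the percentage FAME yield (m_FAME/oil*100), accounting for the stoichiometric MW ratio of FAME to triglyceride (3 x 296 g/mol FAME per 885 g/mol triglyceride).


m_FAME = oil * conv * (3 * 296 / 885) = oil * conv * (888/885)
= 679.36 * 0.9289 * 888 / 885
= 633.1967 g
Y = m_FAME / oil * 100 = conv * (888/885) * 100
= 0.9289 * 888 / 885 * 100
= 93.20%

93.20%


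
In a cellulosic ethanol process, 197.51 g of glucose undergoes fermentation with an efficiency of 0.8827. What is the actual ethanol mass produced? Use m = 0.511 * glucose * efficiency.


Actual ethanol: m = 0.511 * 197.51 * 0.8827
m = 89.0888 g

89.0888 g


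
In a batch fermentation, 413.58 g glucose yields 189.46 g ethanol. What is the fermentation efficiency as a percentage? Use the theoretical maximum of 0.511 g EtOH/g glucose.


Fermentation efficiency = (actual / (0.511 * glucose)) * 100
= (189.46 / (0.511 * 413.58)) * 100
= 89.6473%

89.6473%


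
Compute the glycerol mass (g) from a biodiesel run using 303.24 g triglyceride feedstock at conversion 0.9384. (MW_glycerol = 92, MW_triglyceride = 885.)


glycerol = oil * conv * (92/885)
= 303.24 * 0.9384 * 92 / 885
= 29.5814 g

29.5814 g


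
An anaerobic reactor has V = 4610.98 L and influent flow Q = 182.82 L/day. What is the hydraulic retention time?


HRT = V / Q
= 4610.98 / 182.82
= 25.2214 days

25.2214 days


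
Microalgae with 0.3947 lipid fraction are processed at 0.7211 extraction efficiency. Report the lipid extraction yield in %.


Y = lipid_content * extraction_eff * 100
= 0.3947 * 0.7211 * 100
= 28.4618%

28.4618%


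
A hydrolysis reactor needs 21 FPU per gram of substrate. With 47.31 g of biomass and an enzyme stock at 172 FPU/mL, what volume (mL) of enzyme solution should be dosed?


V = dosage * m_sub / activity
V = 21 * 47.31 / 172
V = 5.7762 mL

5.7762 mL


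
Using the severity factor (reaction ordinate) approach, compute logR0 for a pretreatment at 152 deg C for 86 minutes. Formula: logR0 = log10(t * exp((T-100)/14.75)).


logR0 = log10(t * exp((T - 100) / 14.75))
= log10(86 * exp((152 - 100) / 14.75))
= 3.4656

3.4656


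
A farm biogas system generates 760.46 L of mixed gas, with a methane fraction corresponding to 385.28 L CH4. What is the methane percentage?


CH4% = V_CH4 / V_total * 100
= 385.28 / 760.46 * 100
= 50.6641%

50.6641%


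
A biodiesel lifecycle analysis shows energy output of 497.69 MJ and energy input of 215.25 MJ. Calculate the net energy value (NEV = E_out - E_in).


NEV = E_out - E_in
= 497.69 - 215.25
= 282.4400 MJ

282.4400 MJ


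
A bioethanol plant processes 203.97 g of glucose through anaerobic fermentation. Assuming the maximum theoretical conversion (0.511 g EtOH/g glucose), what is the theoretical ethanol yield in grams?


Theoretical ethanol yield: m_EtOH = 0.511 * m_glucose
m_EtOH = 0.511 * 203.97 = 104.2287 g

104.2287 g


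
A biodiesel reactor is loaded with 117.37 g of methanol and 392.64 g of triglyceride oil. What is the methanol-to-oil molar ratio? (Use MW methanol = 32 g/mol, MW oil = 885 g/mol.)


Molar ratio = n_MeOH / n_oil = (MeOH/32) / (oil/885) = (MeOH * 885) / (32 * oil)
= (117.37 * 885) / (32 * 392.64)
= 8.2672

8.2672


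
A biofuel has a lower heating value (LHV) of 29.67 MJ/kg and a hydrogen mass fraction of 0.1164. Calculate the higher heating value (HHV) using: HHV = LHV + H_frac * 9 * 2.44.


HHV = LHV + H_frac * 9 * 2.44
= 29.67 + 0.1164 * 9 * 2.44
= 32.2261 MJ/kg

32.2261 MJ/kg


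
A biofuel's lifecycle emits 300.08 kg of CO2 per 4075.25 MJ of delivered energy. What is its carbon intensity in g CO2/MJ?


CI = CO2 * 1000 / E
= 300.08 * 1000 / 4075.25
= 73.6347 g CO2/MJ

73.6347 g CO2/MJ


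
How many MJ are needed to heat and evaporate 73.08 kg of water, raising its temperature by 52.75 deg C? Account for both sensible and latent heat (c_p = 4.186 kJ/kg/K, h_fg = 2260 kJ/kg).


E = m_water * (4.186 * dT + 2260) / 1000
= 73.08 * (4.186 * 52.75 + 2260) / 1000
= 181.2977 MJ

181.2977 MJ


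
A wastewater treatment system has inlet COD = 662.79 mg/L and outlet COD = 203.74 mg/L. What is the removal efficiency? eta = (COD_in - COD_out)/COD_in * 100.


eta = (COD_in - COD_out) / COD_in * 100
= (662.79 - 203.74) / 662.79 * 100
= 69.2602%

69.2602%


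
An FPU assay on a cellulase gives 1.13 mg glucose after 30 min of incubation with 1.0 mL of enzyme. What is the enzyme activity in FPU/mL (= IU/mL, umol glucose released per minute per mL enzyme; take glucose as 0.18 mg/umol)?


Activity = glucose_mg / (0.18 mg/umol * V_mL * t_min)
= 1.13 / (0.18 * 1.0 * 30)
= 0.2093 FPU/mL

0.2093 FPU/mL


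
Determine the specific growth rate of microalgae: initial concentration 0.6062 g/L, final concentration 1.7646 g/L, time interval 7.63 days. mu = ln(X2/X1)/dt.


mu = ln(X2/X1) / dt
= ln(1.7646/0.6062) / 7.63
= 0.1400 per day

0.1400 per day


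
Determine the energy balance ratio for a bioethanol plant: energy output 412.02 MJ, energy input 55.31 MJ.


EROI = E_out / E_in
= 412.02 / 55.31
= 7.4493

7.4493


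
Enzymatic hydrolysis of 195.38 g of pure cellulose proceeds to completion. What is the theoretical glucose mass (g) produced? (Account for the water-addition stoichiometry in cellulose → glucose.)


glucose = cellulose * 180/162
= 195.38 * 180/162
= 217.0889 g

217.0889 g


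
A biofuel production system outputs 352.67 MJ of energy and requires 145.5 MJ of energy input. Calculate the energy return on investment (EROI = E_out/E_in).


EROI = E_out / E_in
= 352.67 / 145.5
= 2.4238

2.4238


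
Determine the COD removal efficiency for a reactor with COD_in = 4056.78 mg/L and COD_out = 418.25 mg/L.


eta = (COD_in - COD_out) / COD_in * 100
= (4056.78 - 418.25) / 4056.78 * 100
= 89.6901%

89.6901%


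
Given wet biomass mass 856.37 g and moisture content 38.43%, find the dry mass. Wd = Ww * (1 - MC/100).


Wd = Ww * (1 - MC/100)
= 856.37 * (1 - 38.43/100)
= 527.2670 g

527.2670 g


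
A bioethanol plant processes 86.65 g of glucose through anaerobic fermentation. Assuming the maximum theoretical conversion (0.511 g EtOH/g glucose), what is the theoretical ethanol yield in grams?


Theoretical ethanol yield: m_EtOH = 0.511 * m_glucose
m_EtOH = 0.511 * 86.65 = 44.2782 g

44.2782 g


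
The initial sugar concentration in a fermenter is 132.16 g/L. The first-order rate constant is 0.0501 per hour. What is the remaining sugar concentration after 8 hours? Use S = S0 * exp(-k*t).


S = S0 * exp(-k * t)
S = 132.16 * exp(-0.0501 * 8)
S = 88.5187 g/L

88.5187 g/L


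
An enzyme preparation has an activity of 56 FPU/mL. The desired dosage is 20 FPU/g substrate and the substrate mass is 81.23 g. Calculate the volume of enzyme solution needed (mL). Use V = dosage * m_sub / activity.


V = dosage * m_sub / activity
V = 20 * 81.23 / 56
V = 29.0107 mL

29.0107 mL


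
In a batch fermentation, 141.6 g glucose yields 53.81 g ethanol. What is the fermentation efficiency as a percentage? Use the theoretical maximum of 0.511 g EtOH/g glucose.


Fermentation efficiency = (actual / (0.511 * glucose)) * 100
= (53.81 / (0.511 * 141.6)) * 100
= 74.3668%

74.3668%


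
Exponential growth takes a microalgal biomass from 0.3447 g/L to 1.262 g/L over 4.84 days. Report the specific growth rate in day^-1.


mu = ln(X2/X1) / dt
= ln(1.262/0.3447) / 4.84
= 0.2681 per day

0.2681 per day


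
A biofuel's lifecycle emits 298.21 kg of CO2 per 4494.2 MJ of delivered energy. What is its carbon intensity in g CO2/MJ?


CI = CO2 * 1000 / E
= 298.21 * 1000 / 4494.2
= 66.3544 g CO2/MJ

66.3544 g CO2/MJ


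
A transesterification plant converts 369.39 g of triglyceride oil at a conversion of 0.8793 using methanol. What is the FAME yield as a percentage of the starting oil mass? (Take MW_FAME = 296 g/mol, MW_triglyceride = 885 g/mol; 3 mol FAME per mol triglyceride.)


m_FAME = oil * conv * (3 * 296 / 885) = oil * conv * (888/885)
= 369.39 * 0.8793 * 888 / 885
= 325.9057 g
Y = m_FAME / oil * 100 = conv * (888/885) * 100
= 0.8793 * 888 / 885 * 100
= 88.23%

88.23%


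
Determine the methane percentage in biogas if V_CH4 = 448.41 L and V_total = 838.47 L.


CH4% = V_CH4 / V_total * 100
= 448.41 / 838.47 * 100
= 53.4796%

53.4796%


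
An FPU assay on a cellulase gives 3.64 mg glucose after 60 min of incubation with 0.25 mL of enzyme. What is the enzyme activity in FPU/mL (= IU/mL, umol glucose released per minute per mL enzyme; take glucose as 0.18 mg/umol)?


Activity = glucose_mg / (0.18 mg/umol * V_mL * t_min)
= 3.64 / (0.18 * 0.25 * 60)
= 1.3481 FPU/mL

1.3481 FPU/mL


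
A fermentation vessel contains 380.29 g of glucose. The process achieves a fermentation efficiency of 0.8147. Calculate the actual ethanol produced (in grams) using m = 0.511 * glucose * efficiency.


Actual ethanol: m = 0.511 * 380.29 * 0.8147
m = 158.3192 g

158.3192 g


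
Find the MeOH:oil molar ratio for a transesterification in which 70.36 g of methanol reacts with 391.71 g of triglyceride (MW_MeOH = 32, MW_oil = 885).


Molar ratio = n_MeOH / n_oil = (MeOH/32) / (oil/885) = (MeOH * 885) / (32 * oil)
= (70.36 * 885) / (32 * 391.71)
= 4.9677

4.9677


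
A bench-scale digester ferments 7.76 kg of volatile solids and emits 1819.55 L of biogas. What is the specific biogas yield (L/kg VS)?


Y = V / VS
= 1819.55 / 7.76
= 234.4781 L/kg VS

234.4781 L/kg VS


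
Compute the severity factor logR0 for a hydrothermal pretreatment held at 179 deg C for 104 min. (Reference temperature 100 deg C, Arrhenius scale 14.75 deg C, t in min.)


logR0 = log10(t * exp((T - 100) / 14.75))
= log10(104 * exp((179 - 100) / 14.75))
= 4.3431

4.3431


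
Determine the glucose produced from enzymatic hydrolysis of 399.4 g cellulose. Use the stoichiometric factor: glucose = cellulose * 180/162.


glucose = cellulose * 180/162
= 399.4 * 180/162
= 443.7778 g

443.7778 g


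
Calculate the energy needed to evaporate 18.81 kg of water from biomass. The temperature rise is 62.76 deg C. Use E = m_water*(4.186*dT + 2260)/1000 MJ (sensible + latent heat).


E = m_water * (4.186 * dT + 2260) / 1000
= 18.81 * (4.186 * 62.76 + 2260) / 1000
= 47.4522 MJ

47.4522 MJ


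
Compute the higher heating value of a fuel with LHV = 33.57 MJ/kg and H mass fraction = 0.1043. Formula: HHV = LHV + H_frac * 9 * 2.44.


HHV = LHV + H_frac * 9 * 2.44
= 33.57 + 0.1043 * 9 * 2.44
= 35.8604 MJ/kg

35.8604 MJ/kg


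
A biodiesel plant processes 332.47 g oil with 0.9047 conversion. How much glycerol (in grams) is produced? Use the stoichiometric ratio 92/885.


glycerol = oil * conv * (92/885)
= 332.47 * 0.9047 * 92 / 885
= 31.2681 g

31.2681 g


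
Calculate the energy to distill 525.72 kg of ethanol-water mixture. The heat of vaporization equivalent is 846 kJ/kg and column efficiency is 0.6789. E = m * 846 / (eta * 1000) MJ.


E = m * 846 / (eta * 1000)
= 525.72 * 846 / (0.6789 * 1000)
= 655.1173 MJ

655.1173 MJ


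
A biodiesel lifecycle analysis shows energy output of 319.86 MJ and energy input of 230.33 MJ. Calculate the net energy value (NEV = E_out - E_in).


NEV = E_out - E_in
= 319.86 - 230.33
= 89.5300 MJ

89.5300 MJ


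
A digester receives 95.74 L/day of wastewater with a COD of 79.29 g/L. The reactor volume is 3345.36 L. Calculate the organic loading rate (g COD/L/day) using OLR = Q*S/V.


OLR = Q * S / V
= 95.74 * 79.29 / 3345.36
= 2.2692 g/L/day

2.2692 g/L/day


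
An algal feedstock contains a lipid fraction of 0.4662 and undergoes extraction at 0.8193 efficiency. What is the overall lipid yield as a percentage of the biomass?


Y = lipid_content * extraction_eff * 100
= 0.4662 * 0.8193 * 100
= 38.1958%

38.1958%


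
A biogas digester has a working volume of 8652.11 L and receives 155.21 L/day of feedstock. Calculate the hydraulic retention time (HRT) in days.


HRT = V / Q
= 8652.11 / 155.21
= 55.7445 days

55.7445 days


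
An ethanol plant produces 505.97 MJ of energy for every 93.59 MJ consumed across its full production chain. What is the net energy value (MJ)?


NEV = E_out - E_in
= 505.97 - 93.59
= 412.3800 MJ

412.3800 MJ


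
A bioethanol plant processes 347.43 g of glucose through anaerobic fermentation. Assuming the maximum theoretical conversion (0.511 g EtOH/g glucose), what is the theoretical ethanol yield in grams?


Theoretical ethanol yield: m_EtOH = 0.511 * m_glucose
m_EtOH = 0.511 * 347.43 = 177.5367 g

177.5367 g


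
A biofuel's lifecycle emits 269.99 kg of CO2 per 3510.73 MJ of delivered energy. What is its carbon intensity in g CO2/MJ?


CI = CO2 * 1000 / E
= 269.99 * 1000 / 3510.73
= 76.9042 g CO2/MJ

76.9042 g CO2/MJ


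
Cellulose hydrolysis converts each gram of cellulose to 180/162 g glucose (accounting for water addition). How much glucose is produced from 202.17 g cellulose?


glucose = cellulose * 180/162
= 202.17 * 180/162
= 224.6333 g

224.6333 g


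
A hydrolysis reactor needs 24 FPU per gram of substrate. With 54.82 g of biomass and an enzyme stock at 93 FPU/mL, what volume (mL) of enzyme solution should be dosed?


V = dosage * m_sub / activity
V = 24 * 54.82 / 93
V = 14.1471 mL

14.1471 mL


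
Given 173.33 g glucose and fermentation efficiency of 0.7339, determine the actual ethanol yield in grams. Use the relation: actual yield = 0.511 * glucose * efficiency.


Actual ethanol: m = 0.511 * 173.33 * 0.7339
m = 65.0027 g

65.0027 g


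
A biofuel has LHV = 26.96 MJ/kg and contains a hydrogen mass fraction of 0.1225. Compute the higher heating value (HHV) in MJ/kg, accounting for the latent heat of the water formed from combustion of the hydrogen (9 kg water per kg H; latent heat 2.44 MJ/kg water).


HHV = LHV + H_frac * 9 * 2.44
= 26.96 + 0.1225 * 9 * 2.44
= 29.6501 MJ/kg

29.6501 MJ/kg


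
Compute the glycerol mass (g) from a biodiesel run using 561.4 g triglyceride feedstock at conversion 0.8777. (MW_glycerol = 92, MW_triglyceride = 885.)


glycerol = oil * conv * (92/885)
= 561.4 * 0.8777 * 92 / 885
= 51.2228 g

51.2228 g


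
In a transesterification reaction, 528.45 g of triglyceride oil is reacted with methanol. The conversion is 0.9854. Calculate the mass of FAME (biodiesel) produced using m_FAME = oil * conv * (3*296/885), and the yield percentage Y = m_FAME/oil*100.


m_FAME = oil * conv * (3 * 296 / 885) = oil * conv * (888/885)
= 528.45 * 0.9854 * 888 / 885
= 522.4998 g
Y = m_FAME / oil * 100 = conv * (888/885) * 100
= 0.9854 * 888 / 885 * 100
= 98.87%

522.4998 g FAME; Y = 98.87%


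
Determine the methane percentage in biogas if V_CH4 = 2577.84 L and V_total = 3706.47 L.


CH4% = V_CH4 / V_total * 100
= 2577.84 / 3706.47 * 100
= 69.5497%

69.5497%


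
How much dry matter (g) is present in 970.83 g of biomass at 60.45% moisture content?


Wd = Ww * (1 - MC/100)
= 970.83 * (1 - 60.45/100)
= 383.9633 g

383.9633 g


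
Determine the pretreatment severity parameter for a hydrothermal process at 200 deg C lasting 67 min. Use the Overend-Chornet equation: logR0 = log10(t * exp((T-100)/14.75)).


logR0 = log10(t * exp((T - 100) / 14.75))
= log10(67 * exp((200 - 100) / 14.75))
= 4.7704

4.7704


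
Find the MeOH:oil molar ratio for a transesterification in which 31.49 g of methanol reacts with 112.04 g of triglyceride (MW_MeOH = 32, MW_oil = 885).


Molar ratio = n_MeOH / n_oil = (MeOH/32) / (oil/885) = (MeOH * 885) / (32 * oil)
= (31.49 * 885) / (32 * 112.04)
= 7.7731

7.7731


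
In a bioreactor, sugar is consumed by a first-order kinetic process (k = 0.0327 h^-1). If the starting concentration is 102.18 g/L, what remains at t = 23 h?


S = S0 * exp(-k * t)
S = 102.18 * exp(-0.0327 * 23)
S = 48.1652 g/L

48.1652 g/L


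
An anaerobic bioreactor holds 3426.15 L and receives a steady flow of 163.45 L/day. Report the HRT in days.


HRT = V / Q
= 3426.15 / 163.45
= 20.9615 days

20.9615 days


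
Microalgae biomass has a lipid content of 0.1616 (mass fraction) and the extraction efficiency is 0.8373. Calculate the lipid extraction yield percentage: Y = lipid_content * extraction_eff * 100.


Y = lipid_content * extraction_eff * 100
= 0.1616 * 0.8373 * 100
= 13.5308%

13.5308%


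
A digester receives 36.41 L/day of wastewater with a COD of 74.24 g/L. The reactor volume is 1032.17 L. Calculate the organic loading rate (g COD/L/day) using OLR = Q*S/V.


OLR = Q * S / V
= 36.41 * 74.24 / 1032.17
= 2.6188 g/L/day

2.6188 g/L/day


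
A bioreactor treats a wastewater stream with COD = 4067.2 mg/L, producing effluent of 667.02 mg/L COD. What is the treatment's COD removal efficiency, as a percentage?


eta = (COD_in - COD_out) / COD_in * 100
= (4067.2 - 667.02) / 4067.2 * 100
= 83.6000%

83.6000%


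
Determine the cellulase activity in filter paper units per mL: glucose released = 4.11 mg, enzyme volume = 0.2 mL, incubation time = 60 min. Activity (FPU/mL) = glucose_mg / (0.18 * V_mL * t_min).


Activity = glucose_mg / (0.18 mg/umol * V_mL * t_min)
= 4.11 / (0.18 * 0.2 * 60)
= 1.9028 FPU/mL

1.9028 FPU/mL


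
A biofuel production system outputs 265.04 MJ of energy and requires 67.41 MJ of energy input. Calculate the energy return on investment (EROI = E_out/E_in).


EROI = E_out / E_in
= 265.04 / 67.41
= 3.9318

3.9318


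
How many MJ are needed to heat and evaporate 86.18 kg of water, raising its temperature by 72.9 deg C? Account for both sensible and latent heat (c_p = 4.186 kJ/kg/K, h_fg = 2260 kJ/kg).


E = m_water * (4.186 * dT + 2260) / 1000
= 86.18 * (4.186 * 72.9 + 2260) / 1000
= 221.0654 MJ

221.0654 MJ


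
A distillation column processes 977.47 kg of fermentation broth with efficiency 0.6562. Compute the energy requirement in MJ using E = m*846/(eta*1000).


E = m * 846 / (eta * 1000)
= 977.47 * 846 / (0.6562 * 1000)
= 1260.1945 MJ

1260.1945 MJ


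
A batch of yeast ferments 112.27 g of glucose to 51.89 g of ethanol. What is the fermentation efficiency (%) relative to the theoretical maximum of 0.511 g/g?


Fermentation efficiency = (actual / (0.511 * glucose)) * 100
= (51.89 / (0.511 * 112.27)) * 100
= 90.4480%

90.4480%


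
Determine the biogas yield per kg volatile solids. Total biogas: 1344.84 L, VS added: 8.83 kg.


Y = V / VS
= 1344.84 / 8.83
= 152.3035 L/kg VS

152.3035 L/kg VS


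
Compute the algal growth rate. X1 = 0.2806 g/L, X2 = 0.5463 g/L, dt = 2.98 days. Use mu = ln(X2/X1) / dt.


mu = ln(X2/X1) / dt
= ln(0.5463/0.2806) / 2.98
= 0.2236 per day

0.2236 per day


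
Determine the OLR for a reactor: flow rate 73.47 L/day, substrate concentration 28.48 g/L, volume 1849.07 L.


OLR = Q * S / V
= 73.47 * 28.48 / 1849.07
= 1.1316 g/L/day

1.1316 g/L/day


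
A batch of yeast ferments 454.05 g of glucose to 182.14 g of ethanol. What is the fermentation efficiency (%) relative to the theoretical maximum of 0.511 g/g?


Fermentation efficiency = (actual / (0.511 * glucose)) * 100
= (182.14 / (0.511 * 454.05)) * 100
= 78.5020%

78.5020%


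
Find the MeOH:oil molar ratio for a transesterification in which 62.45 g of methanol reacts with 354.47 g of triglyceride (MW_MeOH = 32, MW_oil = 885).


Molar ratio = n_MeOH / n_oil = (MeOH/32) / (oil/885) = (MeOH * 885) / (32 * oil)
= (62.45 * 885) / (32 * 354.47)
= 4.8724

4.8724
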